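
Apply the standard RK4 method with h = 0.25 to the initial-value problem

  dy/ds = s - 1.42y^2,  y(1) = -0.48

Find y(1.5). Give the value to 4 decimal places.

0.0870

RK4: k1 = f(s_n, y_n); k2 = f(s_n + h/2, y_n + (h/2)·k1); k3 = f(s_n + h/2, y_n + (h/2)·k2); k4 = f(s_n + h, y_n + h·k3); y_{n+1} = y_n + (h/6)·(k1 + 2k2 + 2k3 + k4).
s=1.000000, y=-0.480000:
  k1 = f(1.000000, -0.480000) = 0.672832
  k2 = f(1.125000, -0.395896) = 0.902438
  k3 = f(1.125000, -0.367195) = 0.933538
  k4 = f(1.250000, -0.246615) = 1.163637
  y ← -0.480000 + (0.25/6)·(k1 + 2k2 + 2k3 + k4) = -0.250482
s=1.250000, y=-0.250482:
  k1 = f(1.250000, -0.250482) = 1.160907
  k2 = f(1.375000, -0.105369) = 1.359234
  k3 = f(1.375000, -0.080578) = 1.365780
  k4 = f(1.500000, 0.090963) = 1.488251
  y ← -0.250482 + (0.25/6)·(k1 + 2k2 + 2k3 + k4) = 0.086984
y(1.5) ≈ 0.0870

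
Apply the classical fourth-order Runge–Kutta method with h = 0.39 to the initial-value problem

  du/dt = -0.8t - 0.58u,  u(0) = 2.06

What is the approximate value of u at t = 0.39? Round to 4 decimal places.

1.5865

RK4: k1 = f(t_n, u_n); k2 = f(t_n + h/2, u_n + (h/2)·k1); k3 = f(t_n + h/2, u_n + (h/2)·k2); k4 = f(t_n + h, u_n + h·k3); u_{n+1} = u_n + (h/6)·(k1 + 2k2 + 2k3 + k4).
t=0.000000, u=2.060000:
  k1 = f(0.000000, 2.060000) = -1.194800
  k2 = f(0.195000, 1.827014) = -1.215668
  k3 = f(0.195000, 1.822945) = -1.213308
  k4 = f(0.390000, 1.586810) = -1.232350
  u ← 2.060000 + (0.39/6)·(k1 + 2k2 + 2k3 + k4) = 1.586468
u(0.39) ≈ 1.5865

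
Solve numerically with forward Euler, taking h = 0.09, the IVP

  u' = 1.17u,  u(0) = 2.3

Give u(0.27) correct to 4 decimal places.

Euler: u_{n+1} = u_n + h·f(x_n, u_n).
x=0.000000, u=2.300000: f=2.691000 → u ← 2.300000 + 0.09·2.691000 = 2.542190
x=0.090000, u=2.542190: f=2.974362 → u ← 2.542190 + 0.09·2.974362 = 2.809883
x=0.180000, u=2.809883: f=3.287563 → u ← 2.809883 + 0.09·3.287563 = 3.105763
u(0.27) ≈ 3.1058

3.1058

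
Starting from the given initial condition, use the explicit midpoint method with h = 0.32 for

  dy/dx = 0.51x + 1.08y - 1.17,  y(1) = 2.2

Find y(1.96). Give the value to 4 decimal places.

Midpoint: k1 = f(x_n, y_n); k2 = f(x_n + h/2, y_n + (h/2)·k1); y_{n+1} = y_n + h·k2.
x=1.000000, y=2.200000:
  k1 = f(1.000000, 2.200000) = 1.716000
  k2 = f(1.160000, 2.474560) = 2.094125
  y ← 2.200000 + 0.32·2.094125 = 2.870120
x=1.320000, y=2.870120:
  k1 = f(1.320000, 2.870120) = 2.602930
  k2 = f(1.480000, 3.286589) = 3.134316
  y ← 2.870120 + 0.32·3.134316 = 3.873101
x=1.640000, y=3.873101:
  k1 = f(1.640000, 3.873101) = 3.849349
  k2 = f(1.800000, 4.488997) = 4.596117
  y ← 3.873101 + 0.32·4.596117 = 5.343858
y(1.96) ≈ 5.3439

5.3439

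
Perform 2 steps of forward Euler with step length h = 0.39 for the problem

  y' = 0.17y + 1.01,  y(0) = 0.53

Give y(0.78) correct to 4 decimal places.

Euler: y_{n+1} = y_n + h·f(x_n, y_n).
x=0.000000, y=0.530000: f=1.100100 → y ← 0.530000 + 0.39·1.100100 = 0.959039
x=0.390000, y=0.959039: f=1.173037 → y ← 0.959039 + 0.39·1.173037 = 1.416523
y(0.78) ≈ 1.4165

1.4165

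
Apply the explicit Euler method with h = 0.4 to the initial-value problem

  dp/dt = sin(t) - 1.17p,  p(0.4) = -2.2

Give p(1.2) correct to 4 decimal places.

-0.2528

Euler: p_{n+1} = p_n + h·f(t_n, p_n).
t=0.400000, p=-2.200000: f=2.963418 → p ← -2.200000 + 0.4·2.963418 = -1.014633
t=0.800000, p=-1.014633: f=1.904476 → p ← -1.014633 + 0.4·1.904476 = -0.252842
p(1.2) ≈ -0.2528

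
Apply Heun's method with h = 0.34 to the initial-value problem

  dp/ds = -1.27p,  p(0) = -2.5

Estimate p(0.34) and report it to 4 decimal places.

-1.6536

Heun: k1 = f(s_n, p_n); k2 = f(s_n + h, p_n + h·k1); p_{n+1} = p_n + (h/2)·(k1 + k2).
s=0.000000, p=-2.500000:
  k1 = f(0.000000, -2.500000) = 3.175000
  k2 = f(0.340000, -1.420500) = 1.804035
  p ← -2.500000 + (0.34/2)·(3.175000 + 1.804035) = -1.653564
p(0.34) ≈ -1.6536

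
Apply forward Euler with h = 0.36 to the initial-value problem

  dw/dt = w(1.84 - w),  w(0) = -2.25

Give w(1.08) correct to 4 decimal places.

Euler: w_{n+1} = w_n + h·f(t_n, w_n).
t=0.000000, w=-2.250000: f=-9.202500 → w ← -2.250000 + 0.36·(-9.202500) = -5.562900
t=0.360000, w=-5.562900: f=-41.181592 → w ← -5.562900 + 0.36·(-41.181592) = -20.388273
t=0.720000, w=-20.388273: f=-453.196110 → w ← -20.388273 + 0.36·(-453.196110) = -183.538873
w(1.08) ≈ -183.5389

-183.5389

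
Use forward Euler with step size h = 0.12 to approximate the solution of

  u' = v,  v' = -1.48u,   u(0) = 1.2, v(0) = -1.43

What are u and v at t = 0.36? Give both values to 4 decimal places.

0.6121, -1.9734

Euler on (u,v): u_{n+1} = u_n + h·u', v_{n+1} = v_n + h·v'.
0.000000: (1.200000, -1.430000); f=(-1.430000, -1.776000) → (1.028400, -1.643120)
0.120000: (1.028400, -1.643120); f=(-1.643120, -1.522032) → (0.831226, -1.825764)
0.240000: (0.831226, -1.825764); f=(-1.825764, -1.230214) → (0.612134, -1.973390)
(u(0.36), v(0.36)) ≈ (0.6121, -1.9734)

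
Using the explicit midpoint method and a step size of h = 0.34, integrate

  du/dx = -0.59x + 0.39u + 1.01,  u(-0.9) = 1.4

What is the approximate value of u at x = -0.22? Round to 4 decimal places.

2.8745

Midpoint: k1 = f(x_n, u_n); k2 = f(x_n + h/2, u_n + (h/2)·k1); u_{n+1} = u_n + h·k2.
x=-0.900000, u=1.400000:
  k1 = f(-0.900000, 1.400000) = 2.087000
  k2 = f(-0.730000, 1.754790) = 2.125068
  u ← 1.400000 + 0.34·2.125068 = 2.122523
x=-0.560000, u=2.122523:
  k1 = f(-0.560000, 2.122523) = 2.168184
  k2 = f(-0.390000, 2.491114) = 2.211635
  u ← 2.122523 + 0.34·2.211635 = 2.874479
u(-0.22) ≈ 2.8745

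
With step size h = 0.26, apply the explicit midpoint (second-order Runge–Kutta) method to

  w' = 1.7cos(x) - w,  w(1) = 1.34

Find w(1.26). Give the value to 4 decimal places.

1.1944

Midpoint: k1 = f(x_n, w_n); k2 = f(x_n + h/2, w_n + (h/2)·k1); w_{n+1} = w_n + h·k2.
x=1.000000, w=1.340000:
  k1 = f(1.000000, 1.340000) = -0.421486
  k2 = f(1.130000, 1.285207) = -0.559885
  w ← 1.340000 + 0.26·(-0.559885) = 1.194430
w(1.26) ≈ 1.1944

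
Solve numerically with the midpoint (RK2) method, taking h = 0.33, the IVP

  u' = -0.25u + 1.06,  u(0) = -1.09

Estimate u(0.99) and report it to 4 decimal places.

0.0774

Midpoint: k1 = f(x_n, u_n); k2 = f(x_n + h/2, u_n + (h/2)·k1); u_{n+1} = u_n + h·k2.
x=0.000000, u=-1.090000:
  k1 = f(0.000000, -1.090000) = 1.332500
  k2 = f(0.165000, -0.870138) = 1.277534
  u ← -1.090000 + 0.33·1.277534 = -0.668414
x=0.330000, u=-0.668414:
  k1 = f(0.330000, -0.668414) = 1.227103
  k2 = f(0.495000, -0.465942) = 1.176485
  u ← -0.668414 + 0.33·1.176485 = -0.280173
x=0.660000, u=-0.280173:
  k1 = f(0.660000, -0.280173) = 1.130043
  k2 = f(0.825000, -0.093716) = 1.083429
  u ← -0.280173 + 0.33·1.083429 = 0.077358
u(0.99) ≈ 0.0774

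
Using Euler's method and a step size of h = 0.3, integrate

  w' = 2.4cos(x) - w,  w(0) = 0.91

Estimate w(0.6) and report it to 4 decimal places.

1.6377

Euler: w_{n+1} = w_n + h·f(x_n, w_n).
x=0.000000, w=0.910000: f=1.490000 → w ← 0.910000 + 0.3·1.490000 = 1.357000
x=0.300000, w=1.357000: f=0.935808 → w ← 1.357000 + 0.3·0.935808 = 1.637742
w(0.6) ≈ 1.6377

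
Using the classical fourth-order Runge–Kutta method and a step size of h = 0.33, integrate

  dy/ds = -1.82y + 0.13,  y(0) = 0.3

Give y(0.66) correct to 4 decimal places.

0.1403

RK4: k1 = f(s_n, y_n); k2 = f(s_n + h/2, y_n + (h/2)·k1); k3 = f(s_n + h/2, y_n + (h/2)·k2); k4 = f(s_n + h, y_n + h·k3); y_{n+1} = y_n + (h/6)·(k1 + 2k2 + 2k3 + k4).
s=0.000000, y=0.300000:
  k1 = f(0.000000, 0.300000) = -0.416000
  k2 = f(0.165000, 0.231360) = -0.291075
  k3 = f(0.165000, 0.251973) = -0.328590
  k4 = f(0.330000, 0.191565) = -0.218649
  y ← 0.300000 + (0.33/6)·(k1 + 2k2 + 2k3 + k4) = 0.196931
s=0.330000, y=0.196931:
  k1 = f(0.330000, 0.196931) = -0.228415
  k2 = f(0.495000, 0.159243) = -0.159822
  k3 = f(0.495000, 0.170561) = -0.180420
  k4 = f(0.660000, 0.137392) = -0.120054
  y ← 0.196931 + (0.33/6)·(k1 + 2k2 + 2k3 + k4) = 0.140339
y(0.66) ≈ 0.1403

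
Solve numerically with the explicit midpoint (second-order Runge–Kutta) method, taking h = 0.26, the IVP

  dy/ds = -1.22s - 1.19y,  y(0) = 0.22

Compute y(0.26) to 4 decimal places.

0.1212

Midpoint: k1 = f(s_n, y_n); k2 = f(s_n + h/2, y_n + (h/2)·k1); y_{n+1} = y_n + h·k2.
s=0.000000, y=0.220000:
  k1 = f(0.000000, 0.220000) = -0.261800
  k2 = f(0.130000, 0.185966) = -0.379900
  y ← 0.220000 + 0.26·(-0.379900) = 0.121226
y(0.26) ≈ 0.1212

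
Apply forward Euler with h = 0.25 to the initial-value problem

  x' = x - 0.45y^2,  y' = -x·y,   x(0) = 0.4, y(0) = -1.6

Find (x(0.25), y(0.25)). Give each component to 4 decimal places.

0.2120, -1.4400

Euler on (x,y): x_{n+1} = x_n + h·x', y_{n+1} = y_n + h·y'.
0.000000: (0.400000, -1.600000); f=(-0.752000, 0.640000) → (0.212000, -1.440000)
(x(0.25), y(0.25)) ≈ (0.2120, -1.4400)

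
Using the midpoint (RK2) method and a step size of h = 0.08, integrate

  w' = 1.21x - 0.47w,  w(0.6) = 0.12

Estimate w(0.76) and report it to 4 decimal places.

0.2384

Midpoint: k1 = f(x_n, w_n); k2 = f(x_n + h/2, w_n + (h/2)·k1); w_{n+1} = w_n + h·k2.
x=0.600000, w=0.120000:
  k1 = f(0.600000, 0.120000) = 0.669600
  k2 = f(0.640000, 0.146784) = 0.705412
  w ← 0.120000 + 0.08·0.705412 = 0.176433
x=0.680000, w=0.176433:
  k1 = f(0.680000, 0.176433) = 0.739877
  k2 = f(0.720000, 0.206028) = 0.774367
  w ← 0.176433 + 0.08·0.774367 = 0.238382
w(0.76) ≈ 0.2384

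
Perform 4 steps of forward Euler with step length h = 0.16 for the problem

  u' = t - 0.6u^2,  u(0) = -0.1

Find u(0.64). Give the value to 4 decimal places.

0.0510

Euler: u_{n+1} = u_n + h·f(t_n, u_n).
t=0.000000, u=-0.100000: f=-0.006000 → u ← -0.100000 + 0.16·(-0.006000) = -0.100960
t=0.160000, u=-0.100960: f=0.153884 → u ← -0.100960 + 0.16·0.153884 = -0.076339
t=0.320000, u=-0.076339: f=0.316503 → u ← -0.076339 + 0.16·0.316503 = -0.025698
t=0.480000, u=-0.025698: f=0.479604 → u ← -0.025698 + 0.16·0.479604 = 0.051039
u(0.64) ≈ 0.0510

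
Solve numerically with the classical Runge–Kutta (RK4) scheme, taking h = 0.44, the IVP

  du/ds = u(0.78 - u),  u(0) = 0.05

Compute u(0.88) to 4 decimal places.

0.0934

RK4: k1 = f(s_n, u_n); k2 = f(s_n + h/2, u_n + (h/2)·k1); k3 = f(s_n + h/2, u_n + (h/2)·k2); k4 = f(s_n + h, u_n + h·k3); u_{n+1} = u_n + (h/6)·(k1 + 2k2 + 2k3 + k4).
s=0.000000, u=0.050000:
  k1 = f(0.000000, 0.050000) = 0.036500
  k2 = f(0.220000, 0.058030) = 0.041896
  k3 = f(0.220000, 0.059217) = 0.042683
  k4 = f(0.440000, 0.068780) = 0.048918
  u ← 0.050000 + (0.44/6)·(k1 + 2k2 + 2k3 + k4) = 0.068669
s=0.440000, u=0.068669:
  k1 = f(0.440000, 0.068669) = 0.048846
  k2 = f(0.660000, 0.079415) = 0.055637
  k3 = f(0.660000, 0.080909) = 0.056563
  k4 = f(0.880000, 0.093556) = 0.064221
  u ← 0.068669 + (0.44/6)·(k1 + 2k2 + 2k3 + k4) = 0.093416
u(0.88) ≈ 0.0934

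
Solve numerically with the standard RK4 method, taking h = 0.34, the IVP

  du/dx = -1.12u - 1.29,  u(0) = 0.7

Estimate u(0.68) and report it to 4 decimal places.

-0.2870

RK4: k1 = f(x_n, u_n); k2 = f(x_n + h/2, u_n + (h/2)·k1); k3 = f(x_n + h/2, u_n + (h/2)·k2); k4 = f(x_n + h, u_n + h·k3); u_{n+1} = u_n + (h/6)·(k1 + 2k2 + 2k3 + k4).
x=0.000000, u=0.700000:
  k1 = f(0.000000, 0.700000) = -2.074000
  k2 = f(0.170000, 0.347420) = -1.679110
  k3 = f(0.170000, 0.414551) = -1.754297
  k4 = f(0.340000, 0.103539) = -1.405964
  u ← 0.700000 + (0.34/6)·(k1 + 2k2 + 2k3 + k4) = 0.113683
x=0.340000, u=0.113683:
  k1 = f(0.340000, 0.113683) = -1.417324
  k2 = f(0.510000, -0.127263) = -1.147466
  k3 = f(0.510000, -0.081387) = -1.198847
  k4 = f(0.680000, -0.293925) = -0.960804
  u ← 0.113683 + (0.34/6)·(k1 + 2k2 + 2k3 + k4) = -0.286994
u(0.68) ≈ -0.2870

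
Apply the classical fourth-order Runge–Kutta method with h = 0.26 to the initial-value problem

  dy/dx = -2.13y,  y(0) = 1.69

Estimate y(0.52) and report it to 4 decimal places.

RK4: k1 = f(x_n, y_n); k2 = f(x_n + h/2, y_n + (h/2)·k1); k3 = f(x_n + h/2, y_n + (h/2)·k2); k4 = f(x_n + h, y_n + h·k3); y_{n+1} = y_n + (h/6)·(k1 + 2k2 + 2k3 + k4).
x=0.000000, y=1.690000:
  k1 = f(0.000000, 1.690000) = -3.599700
  k2 = f(0.130000, 1.222039) = -2.602943
  k3 = f(0.130000, 1.351617) = -2.878945
  k4 = f(0.260000, 0.941474) = -2.005340
  y ← 1.690000 + (0.26/6)·(k1 + 2k2 + 2k3 + k4) = 0.972018
x=0.260000, y=0.972018:
  k1 = f(0.260000, 0.972018) = -2.070398
  k2 = f(0.390000, 0.702866) = -1.497105
  k3 = f(0.390000, 0.777394) = -1.655850
  k4 = f(0.520000, 0.541497) = -1.153389
  y ← 0.972018 + (0.26/6)·(k1 + 2k2 + 2k3 + k4) = 0.559064
y(0.52) ≈ 0.5591

0.5591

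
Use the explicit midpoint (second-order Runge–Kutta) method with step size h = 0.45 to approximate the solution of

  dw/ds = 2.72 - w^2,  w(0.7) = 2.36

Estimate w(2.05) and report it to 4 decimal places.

Midpoint: k1 = f(s_n, w_n); k2 = f(s_n + h/2, w_n + (h/2)·k1); w_{n+1} = w_n + h·k2.
s=0.700000, w=2.360000:
  k1 = f(0.700000, 2.360000) = -2.849600
  k2 = f(0.925000, 1.718840) = -0.234411
  w ← 2.360000 + 0.45·(-0.234411) = 2.254515
s=1.150000, w=2.254515:
  k1 = f(1.150000, 2.254515) = -2.362838
  k2 = f(1.375000, 1.722876) = -0.248303
  w ← 2.254515 + 0.45·(-0.248303) = 2.142779
s=1.600000, w=2.142779:
  k1 = f(1.600000, 2.142779) = -1.871500
  k2 = f(1.825000, 1.721691) = -0.244220
  w ← 2.142779 + 0.45·(-0.244220) = 2.032880
w(2.05) ≈ 2.0329

2.0329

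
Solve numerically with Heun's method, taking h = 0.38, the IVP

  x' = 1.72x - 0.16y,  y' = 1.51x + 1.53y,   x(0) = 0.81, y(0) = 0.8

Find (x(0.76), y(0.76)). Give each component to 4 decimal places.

Heun on (x,y): k1 = f(t_n, state_n); k2 = f(t_n + h, state_n + h·k1); state_{n+1} = state_n + (h/2)·(k1 + k2).
0.000000: (0.810000, 0.800000)
  k1 = (1.265200, 2.447100)
  predictor → (1.290776, 1.729898)
  k2 = (1.943351, 4.595816)
  → (1.419625, 2.138154)
0.380000: (1.419625, 2.138154)
  k1 = (2.099650, 5.415009)
  predictor → (2.217492, 4.195857)
  k2 = (3.142748, 9.768074)
  → (2.415680, 5.022940)
(x(0.76), y(0.76)) ≈ (2.4157, 5.0229)

2.4157, 5.0229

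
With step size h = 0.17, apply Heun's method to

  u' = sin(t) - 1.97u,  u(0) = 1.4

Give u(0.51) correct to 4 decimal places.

Heun: k1 = f(t_n, u_n); k2 = f(t_n + h, u_n + h·k1); u_{n+1} = u_n + (h/2)·(k1 + k2).
t=0.000000, u=1.400000:
  k1 = f(0.000000, 1.400000) = -2.758000
  k2 = f(0.170000, 0.931140) = -1.665163
  u ← 1.400000 + (0.17/2)·(-2.758000 + (-1.665163)) = 1.024031
t=0.170000, u=1.024031:
  k1 = f(0.170000, 1.024031) = -1.848159
  k2 = f(0.340000, 0.709844) = -1.064906
  u ← 1.024031 + (0.17/2)·(-1.848159 + (-1.064906)) = 0.776421
t=0.340000, u=0.776421:
  k1 = f(0.340000, 0.776421) = -1.196062
  k2 = f(0.510000, 0.573090) = -0.640810
  u ← 0.776421 + (0.17/2)·(-1.196062 + (-0.640810)) = 0.620286
u(0.51) ≈ 0.6203

0.6203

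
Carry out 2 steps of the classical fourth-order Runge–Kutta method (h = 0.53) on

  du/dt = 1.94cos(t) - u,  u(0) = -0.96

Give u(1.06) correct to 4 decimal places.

RK4: k1 = f(t_n, u_n); k2 = f(t_n + h/2, u_n + (h/2)·k1); k3 = f(t_n + h/2, u_n + (h/2)·k2); k4 = f(t_n + h, u_n + h·k3); u_{n+1} = u_n + (h/6)·(k1 + 2k2 + 2k3 + k4).
t=0.000000, u=-0.960000:
  k1 = f(0.000000, -0.960000) = 2.900000
  k2 = f(0.265000, -0.191500) = 2.063779
  k3 = f(0.265000, -0.413098) = 2.285378
  k4 = f(0.530000, 0.251250) = 1.422595
  u ← -0.960000 + (0.53/6)·(k1 + 2k2 + 2k3 + k4) = 0.190180
t=0.530000, u=0.190180:
  k1 = f(0.530000, 0.190180) = 1.483665
  k2 = f(0.795000, 0.583352) = 0.775201
  k3 = f(0.795000, 0.395609) = 0.962944
  k4 = f(1.060000, 0.700541) = 0.247871
  u ← 0.190180 + (0.53/6)·(k1 + 2k2 + 2k3 + k4) = 0.650205
u(1.06) ≈ 0.6502

0.6502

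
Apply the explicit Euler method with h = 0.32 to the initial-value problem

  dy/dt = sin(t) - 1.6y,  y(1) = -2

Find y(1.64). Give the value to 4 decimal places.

-0.0349

Euler: y_{n+1} = y_n + h·f(t_n, y_n).
t=1.000000, y=-2.000000: f=4.041471 → y ← -2.000000 + 0.32·4.041471 = -0.706729
t=1.320000, y=-0.706729: f=2.099482 → y ← -0.706729 + 0.32·2.099482 = -0.034895
y(1.64) ≈ -0.0349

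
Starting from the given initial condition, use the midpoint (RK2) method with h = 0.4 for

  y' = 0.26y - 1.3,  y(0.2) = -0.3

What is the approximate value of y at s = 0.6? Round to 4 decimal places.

-0.8799

Midpoint: k1 = f(s_n, y_n); k2 = f(s_n + h/2, y_n + (h/2)·k1); y_{n+1} = y_n + h·k2.
s=0.200000, y=-0.300000:
  k1 = f(0.200000, -0.300000) = -1.378000
  k2 = f(0.400000, -0.575600) = -1.449656
  y ← -0.300000 + 0.4·(-1.449656) = -0.879862
y(0.6) ≈ -0.8799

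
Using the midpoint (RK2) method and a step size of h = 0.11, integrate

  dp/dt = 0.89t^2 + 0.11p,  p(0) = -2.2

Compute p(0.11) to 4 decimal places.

-2.2265

Midpoint: k1 = f(t_n, p_n); k2 = f(t_n + h/2, p_n + (h/2)·k1); p_{n+1} = p_n + h·k2.
t=0.000000, p=-2.200000:
  k1 = f(0.000000, -2.200000) = -0.242000
  k2 = f(0.055000, -2.213310) = -0.240772
  p ← -2.200000 + 0.11·(-0.240772) = -2.226485
p(0.11) ≈ -2.2265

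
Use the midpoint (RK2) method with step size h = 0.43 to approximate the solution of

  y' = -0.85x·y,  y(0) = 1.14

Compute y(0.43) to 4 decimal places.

Midpoint: k1 = f(x_n, y_n); k2 = f(x_n + h/2, y_n + (h/2)·k1); y_{n+1} = y_n + h·k2.
x=0.000000, y=1.140000:
  k1 = f(0.000000, 1.140000) = 0.000000
  k2 = f(0.215000, 1.140000) = -0.208335
  y ← 1.140000 + 0.43·(-0.208335) = 1.050416
y(0.43) ≈ 1.0504

1.0504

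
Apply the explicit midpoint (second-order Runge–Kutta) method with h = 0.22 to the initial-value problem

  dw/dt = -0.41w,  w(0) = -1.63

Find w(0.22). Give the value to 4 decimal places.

-1.4896

Midpoint: k1 = f(t_n, w_n); k2 = f(t_n + h/2, w_n + (h/2)·k1); w_{n+1} = w_n + h·k2.
t=0.000000, w=-1.630000:
  k1 = f(0.000000, -1.630000) = 0.668300
  k2 = f(0.110000, -1.556487) = 0.638160
  w ← -1.630000 + 0.22·0.638160 = -1.489605
w(0.22) ≈ -1.4896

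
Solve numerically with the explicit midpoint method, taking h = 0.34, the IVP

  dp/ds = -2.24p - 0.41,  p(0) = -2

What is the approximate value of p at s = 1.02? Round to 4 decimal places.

Midpoint: k1 = f(s_n, p_n); k2 = f(s_n + h/2, p_n + (h/2)·k1); p_{n+1} = p_n + h·k2.
s=0.000000, p=-2.000000:
  k1 = f(0.000000, -2.000000) = 4.070000
  k2 = f(0.170000, -1.308100) = 2.520144
  p ← -2.000000 + 0.34·2.520144 = -1.143151
s=0.340000, p=-1.143151:
  k1 = f(0.340000, -1.143151) = 2.150658
  k2 = f(0.510000, -0.777539) = 1.331688
  p ← -1.143151 + 0.34·1.331688 = -0.690377
s=0.680000, p=-0.690377:
  k1 = f(0.680000, -0.690377) = 1.136445
  k2 = f(0.850000, -0.497182) = 0.703687
  p ← -0.690377 + 0.34·0.703687 = -0.451124
p(1.02) ≈ -0.4511

-0.4511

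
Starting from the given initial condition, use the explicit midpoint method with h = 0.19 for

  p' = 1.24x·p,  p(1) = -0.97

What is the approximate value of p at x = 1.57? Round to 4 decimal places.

Midpoint: k1 = f(x_n, p_n); k2 = f(x_n + h/2, p_n + (h/2)·k1); p_{n+1} = p_n + h·k2.
x=1.000000, p=-0.970000:
  k1 = f(1.000000, -0.970000) = -1.202800
  k2 = f(1.095000, -1.084266) = -1.472216
  p ← -0.970000 + 0.19·(-1.472216) = -1.249721
x=1.190000, p=-1.249721:
  k1 = f(1.190000, -1.249721) = -1.844088
  k2 = f(1.285000, -1.424910) = -2.270451
  p ← -1.249721 + 0.19·(-2.270451) = -1.681107
x=1.380000, p=-1.681107:
  k1 = f(1.380000, -1.681107) = -2.876710
  k2 = f(1.475000, -1.954394) = -3.574587
  p ← -1.681107 + 0.19·(-3.574587) = -2.360278
p(1.57) ≈ -2.3603

-2.3603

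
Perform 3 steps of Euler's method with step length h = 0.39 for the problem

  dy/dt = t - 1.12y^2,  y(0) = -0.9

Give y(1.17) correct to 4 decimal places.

-2.8812

Euler: y_{n+1} = y_n + h·f(t_n, y_n).
t=0.000000, y=-0.900000: f=-0.907200 → y ← -0.900000 + 0.39·(-0.907200) = -1.253808
t=0.390000, y=-1.253808: f=-1.370679 → y ← -1.253808 + 0.39·(-1.370679) = -1.788373
t=0.780000, y=-1.788373: f=-2.802070 → y ← -1.788373 + 0.39·(-2.802070) = -2.881180
y(1.17) ≈ -2.8812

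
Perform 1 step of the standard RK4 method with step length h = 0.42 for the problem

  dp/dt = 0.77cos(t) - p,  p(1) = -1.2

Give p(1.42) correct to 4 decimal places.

-0.6998

RK4: k1 = f(t_n, p_n); k2 = f(t_n + h/2, p_n + (h/2)·k1); k3 = f(t_n + h/2, p_n + (h/2)·k2); k4 = f(t_n + h, p_n + h·k3); p_{n+1} = p_n + (h/6)·(k1 + 2k2 + 2k3 + k4).
t=1.000000, p=-1.200000:
  k1 = f(1.000000, -1.200000) = 1.616033
  k2 = f(1.210000, -0.860633) = 1.132458
  k3 = f(1.210000, -0.962184) = 1.234009
  k4 = f(1.420000, -0.681716) = 0.797390
  p ← -1.200000 + (0.42/6)·(k1 + 2k2 + 2k3 + k4) = -0.699755
p(1.42) ≈ -0.6998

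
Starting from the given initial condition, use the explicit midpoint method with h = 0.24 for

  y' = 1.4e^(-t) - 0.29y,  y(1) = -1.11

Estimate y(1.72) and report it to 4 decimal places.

-0.6669

Midpoint: k1 = f(t_n, y_n); k2 = f(t_n + h/2, y_n + (h/2)·k1); y_{n+1} = y_n + h·k2.
t=1.000000, y=-1.110000:
  k1 = f(1.000000, -1.110000) = 0.836931
  k2 = f(1.120000, -1.009568) = 0.749567
  y ← -1.110000 + 0.24·0.749567 = -0.930104
t=1.240000, y=-0.930104:
  k1 = f(1.240000, -0.930104) = 0.674868
  k2 = f(1.360000, -0.849120) = 0.605570
  y ← -0.930104 + 0.24·0.605570 = -0.784767
t=1.480000, y=-0.784767:
  k1 = f(1.480000, -0.784767) = 0.546275
  k2 = f(1.600000, -0.719214) = 0.491227
  y ← -0.784767 + 0.24·0.491227 = -0.666873
y(1.72) ≈ -0.6669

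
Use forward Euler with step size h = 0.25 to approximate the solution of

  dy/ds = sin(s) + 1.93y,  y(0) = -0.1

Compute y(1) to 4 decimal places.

0.0010

Euler: y_{n+1} = y_n + h·f(s_n, y_n).
s=0.000000, y=-0.100000: f=-0.193000 → y ← -0.100000 + 0.25·(-0.193000) = -0.148250
s=0.250000, y=-0.148250: f=-0.038719 → y ← -0.148250 + 0.25·(-0.038719) = -0.157930
s=0.500000, y=-0.157930: f=0.174621 → y ← -0.157930 + 0.25·0.174621 = -0.114274
s=0.750000, y=-0.114274: f=0.461089 → y ← -0.114274 + 0.25·0.461089 = 0.000998
y(1) ≈ 0.0010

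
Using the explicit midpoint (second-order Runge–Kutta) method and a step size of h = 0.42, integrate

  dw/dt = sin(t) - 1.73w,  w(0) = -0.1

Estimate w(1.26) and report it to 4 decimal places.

Midpoint: k1 = f(t_n, w_n); k2 = f(t_n + h/2, w_n + (h/2)·k1); w_{n+1} = w_n + h·k2.
t=0.000000, w=-0.100000:
  k1 = f(0.000000, -0.100000) = 0.173000
  k2 = f(0.210000, -0.063670) = 0.318609
  w ← -0.100000 + 0.42·0.318609 = 0.033816
t=0.420000, w=0.033816:
  k1 = f(0.420000, 0.033816) = 0.349259
  k2 = f(0.630000, 0.107160) = 0.403758
  w ← 0.033816 + 0.42·0.403758 = 0.203394
t=0.840000, w=0.203394:
  k1 = f(0.840000, 0.203394) = 0.392772
  k2 = f(1.050000, 0.285876) = 0.372858
  w ← 0.203394 + 0.42·0.372858 = 0.359994
w(1.26) ≈ 0.3600

0.3600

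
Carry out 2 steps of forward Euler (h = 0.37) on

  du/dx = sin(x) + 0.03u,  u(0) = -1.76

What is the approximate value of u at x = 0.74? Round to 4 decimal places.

-1.6655

Euler: u_{n+1} = u_n + h·f(x_n, u_n).
x=0.000000, u=-1.760000: f=-0.052800 → u ← -1.760000 + 0.37·(-0.052800) = -1.779536
x=0.370000, u=-1.779536: f=0.308229 → u ← -1.779536 + 0.37·0.308229 = -1.665491
u(0.74) ≈ -1.6655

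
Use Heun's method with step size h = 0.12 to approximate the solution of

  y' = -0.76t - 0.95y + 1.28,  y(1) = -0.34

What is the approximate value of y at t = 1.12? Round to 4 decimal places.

Heun: k1 = f(t_n, y_n); k2 = f(t_n + h, y_n + h·k1); y_{n+1} = y_n + (h/2)·(k1 + k2).
t=1.000000, y=-0.340000:
  k1 = f(1.000000, -0.340000) = 0.843000
  k2 = f(1.120000, -0.238840) = 0.655698
  y ← -0.340000 + (0.12/2)·(0.843000 + 0.655698) = -0.250078
y(1.12) ≈ -0.2501

-0.2501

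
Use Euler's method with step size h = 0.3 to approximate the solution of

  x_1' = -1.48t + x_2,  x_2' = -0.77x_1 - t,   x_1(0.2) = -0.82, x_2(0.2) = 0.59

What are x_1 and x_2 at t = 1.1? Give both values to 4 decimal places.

Euler on (x_1,x_2): x_1_{n+1} = x_1_n + h·x_1', x_2_{n+1} = x_2_n + h·x_2'.
0.200000: (-0.820000, 0.590000); f=(0.294000, 0.431400) → (-0.731800, 0.719420)
0.500000: (-0.731800, 0.719420); f=(-0.020580, 0.063486) → (-0.737974, 0.738466)
0.800000: (-0.737974, 0.738466); f=(-0.445534, -0.231760) → (-0.871634, 0.668938)
(x_1(1.1), x_2(1.1)) ≈ (-0.8716, 0.6689)

-0.8716, 0.6689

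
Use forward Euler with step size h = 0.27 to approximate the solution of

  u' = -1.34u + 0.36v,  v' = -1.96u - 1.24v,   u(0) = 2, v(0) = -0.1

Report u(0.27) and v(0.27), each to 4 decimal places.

Euler on (u,v): u_{n+1} = u_n + h·u', v_{n+1} = v_n + h·v'.
0.000000: (2.000000, -0.100000); f=(-2.716000, -3.796000) → (1.266680, -1.124920)
(u(0.27), v(0.27)) ≈ (1.2667, -1.1249)

1.2667, -1.1249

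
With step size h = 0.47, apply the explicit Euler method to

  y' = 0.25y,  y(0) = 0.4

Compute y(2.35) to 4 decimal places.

Euler: y_{n+1} = y_n + h·f(t_n, y_n).
t=0.000000, y=0.400000: f=0.100000 → y ← 0.400000 + 0.47·0.100000 = 0.447000
t=0.470000, y=0.447000: f=0.111750 → y ← 0.447000 + 0.47·0.111750 = 0.499522
t=0.940000, y=0.499522: f=0.124881 → y ← 0.499522 + 0.47·0.124881 = 0.558216
t=1.410000, y=0.558216: f=0.139554 → y ← 0.558216 + 0.47·0.139554 = 0.623807
t=1.880000, y=0.623807: f=0.155952 → y ← 0.623807 + 0.47·0.155952 = 0.697104
y(2.35) ≈ 0.6971

0.6971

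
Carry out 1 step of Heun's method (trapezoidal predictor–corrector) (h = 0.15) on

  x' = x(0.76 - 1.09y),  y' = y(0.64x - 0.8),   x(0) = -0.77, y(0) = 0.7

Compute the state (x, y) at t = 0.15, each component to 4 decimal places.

Heun on (x,y): k1 = f(t_n, state_n); k2 = f(t_n + h, state_n + h·k1); state_{n+1} = state_n + (h/2)·(k1 + k2).
0.000000: (-0.770000, 0.700000)
  k1 = (0.002310, -0.904960)
  predictor → (-0.769653, 0.564256)
  k2 = (-0.111570, -0.729345)
  → (-0.778194, 0.577427)
(x(0.15), y(0.15)) ≈ (-0.7782, 0.5774)

-0.7782, 0.5774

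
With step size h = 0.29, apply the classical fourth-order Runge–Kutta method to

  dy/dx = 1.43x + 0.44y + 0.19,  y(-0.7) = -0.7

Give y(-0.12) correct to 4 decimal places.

-1.1770

RK4: k1 = f(x_n, y_n); k2 = f(x_n + h/2, y_n + (h/2)·k1); k3 = f(x_n + h/2, y_n + (h/2)·k2); k4 = f(x_n + h, y_n + h·k3); y_{n+1} = y_n + (h/6)·(k1 + 2k2 + 2k3 + k4).
x=-0.700000, y=-0.700000:
  k1 = f(-0.700000, -0.700000) = -1.119000
  k2 = f(-0.555000, -0.862255) = -0.983042
  k3 = f(-0.555000, -0.842541) = -0.974368
  k4 = f(-0.410000, -0.982567) = -0.828629
  y ← -0.700000 + (0.29/6)·(k1 + 2k2 + 2k3 + k4) = -0.983352
x=-0.410000, y=-0.983352:
  k1 = f(-0.410000, -0.983352) = -0.828975
  k2 = f(-0.265000, -1.103553) = -0.674513
  k3 = f(-0.265000, -1.081156) = -0.664659
  k4 = f(-0.120000, -1.176103) = -0.499085
  y ← -0.983352 + (0.29/6)·(k1 + 2k2 + 2k3 + k4) = -1.176995
y(-0.12) ≈ -1.1770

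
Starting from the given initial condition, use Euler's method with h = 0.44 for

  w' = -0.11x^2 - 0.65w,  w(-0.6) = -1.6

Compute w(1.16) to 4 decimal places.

Euler: w_{n+1} = w_n + h·f(x_n, w_n).
x=-0.600000, w=-1.600000: f=1.000400 → w ← -1.600000 + 0.44·1.000400 = -1.159824
x=-0.160000, w=-1.159824: f=0.751070 → w ← -1.159824 + 0.44·0.751070 = -0.829353
x=0.280000, w=-0.829353: f=0.530456 → w ← -0.829353 + 0.44·0.530456 = -0.595953
x=0.720000, w=-0.595953: f=0.330345 → w ← -0.595953 + 0.44·0.330345 = -0.450601
w(1.16) ≈ -0.4506

-0.4506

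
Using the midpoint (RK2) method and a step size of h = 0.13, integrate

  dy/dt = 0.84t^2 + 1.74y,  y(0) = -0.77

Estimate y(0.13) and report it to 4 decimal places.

-0.9634

Midpoint: k1 = f(t_n, y_n); k2 = f(t_n + h/2, y_n + (h/2)·k1); y_{n+1} = y_n + h·k2.
t=0.000000, y=-0.770000:
  k1 = f(0.000000, -0.770000) = -1.339800
  k2 = f(0.065000, -0.857087) = -1.487782
  y ← -0.770000 + 0.13·(-1.487782) = -0.963412
y(0.13) ≈ -0.9634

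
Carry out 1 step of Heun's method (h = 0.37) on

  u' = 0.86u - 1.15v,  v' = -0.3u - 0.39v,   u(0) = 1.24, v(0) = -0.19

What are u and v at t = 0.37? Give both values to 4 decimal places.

Heun on (u,v): k1 = f(t_n, state_n); k2 = f(t_n + h, state_n + h·k1); state_{n+1} = state_n + (h/2)·(k1 + k2).
0.000000: (1.240000, -0.190000)
  k1 = (1.284900, -0.297900)
  predictor → (1.715413, -0.300223)
  k2 = (1.820512, -0.397537)
  → (1.814501, -0.318656)
(u(0.37), v(0.37)) ≈ (1.8145, -0.3187)

1.8145, -0.3187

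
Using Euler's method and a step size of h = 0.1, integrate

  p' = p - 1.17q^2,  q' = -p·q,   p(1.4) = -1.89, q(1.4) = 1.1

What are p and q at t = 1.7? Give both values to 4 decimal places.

-3.2059, 2.0207

Euler on (p,q): p_{n+1} = p_n + h·p', q_{n+1} = q_n + h·q'.
1.400000: (-1.890000, 1.100000); f=(-3.305700, 2.079000) → (-2.220570, 1.307900)
1.500000: (-2.220570, 1.307900); f=(-4.221975, 2.904284) → (-2.642767, 1.598328)
1.600000: (-2.642767, 1.598328); f=(-5.631712, 4.224010) → (-3.205939, 2.020729)
(p(1.7), q(1.7)) ≈ (-3.2059, 2.0207)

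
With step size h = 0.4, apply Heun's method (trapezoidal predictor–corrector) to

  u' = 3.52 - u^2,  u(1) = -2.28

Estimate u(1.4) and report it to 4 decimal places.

-3.6538

Heun: k1 = f(x_n, u_n); k2 = f(x_n + h, u_n + h·k1); u_{n+1} = u_n + (h/2)·(k1 + k2).
x=1.000000, u=-2.280000:
  k1 = f(1.000000, -2.280000) = -1.678400
  k2 = f(1.400000, -2.951360) = -5.190526
  u ← -2.280000 + (0.4/2)·(-1.678400 + (-5.190526)) = -3.653785
u(1.4) ≈ -3.6538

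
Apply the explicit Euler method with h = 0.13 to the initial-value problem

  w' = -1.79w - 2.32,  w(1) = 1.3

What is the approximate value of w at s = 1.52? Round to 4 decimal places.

Euler: w_{n+1} = w_n + h·f(s_n, w_n).
s=1.000000, w=1.300000: f=-4.647000 → w ← 1.300000 + 0.13·(-4.647000) = 0.695890
s=1.130000, w=0.695890: f=-3.565643 → w ← 0.695890 + 0.13·(-3.565643) = 0.232356
s=1.260000, w=0.232356: f=-2.735918 → w ← 0.232356 + 0.13·(-2.735918) = -0.123313
s=1.390000, w=-0.123313: f=-2.099270 → w ← -0.123313 + 0.13·(-2.099270) = -0.396218
w(1.52) ≈ -0.3962

-0.3962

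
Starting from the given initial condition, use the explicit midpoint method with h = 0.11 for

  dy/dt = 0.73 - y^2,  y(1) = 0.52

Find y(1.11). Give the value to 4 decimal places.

Midpoint: k1 = f(t_n, y_n); k2 = f(t_n + h/2, y_n + (h/2)·k1); y_{n+1} = y_n + h·k2.
t=1.000000, y=0.520000:
  k1 = f(1.000000, 0.520000) = 0.459600
  k2 = f(1.055000, 0.545278) = 0.432672
  y ← 0.520000 + 0.11·0.432672 = 0.567594
y(1.11) ≈ 0.5676

0.5676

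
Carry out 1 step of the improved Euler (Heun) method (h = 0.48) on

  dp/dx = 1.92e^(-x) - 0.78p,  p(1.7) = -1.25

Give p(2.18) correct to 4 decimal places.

Heun: k1 = f(x_n, p_n); k2 = f(x_n + h, p_n + h·k1); p_{n+1} = p_n + (h/2)·(k1 + k2).
x=1.700000, p=-1.250000:
  k1 = f(1.700000, -1.250000) = 1.325752
  k2 = f(2.180000, -0.613639) = 0.695678
  p ← -1.250000 + (0.48/2)·(1.325752 + 0.695678) = -0.764857
p(2.18) ≈ -0.7649

-0.7649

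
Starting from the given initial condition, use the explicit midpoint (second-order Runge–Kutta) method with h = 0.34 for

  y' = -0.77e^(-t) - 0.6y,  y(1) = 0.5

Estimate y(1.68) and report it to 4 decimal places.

Midpoint: k1 = f(t_n, y_n); k2 = f(t_n + h/2, y_n + (h/2)·k1); y_{n+1} = y_n + h·k2.
t=1.000000, y=0.500000:
  k1 = f(1.000000, 0.500000) = -0.583267
  k2 = f(1.170000, 0.400845) = -0.479489
  y ← 0.500000 + 0.34·(-0.479489) = 0.336974
t=1.340000, y=0.336974:
  k1 = f(1.340000, 0.336974) = -0.403805
  k2 = f(1.510000, 0.268327) = -0.331097
  y ← 0.336974 + 0.34·(-0.331097) = 0.224401
y(1.68) ≈ 0.2244

0.2244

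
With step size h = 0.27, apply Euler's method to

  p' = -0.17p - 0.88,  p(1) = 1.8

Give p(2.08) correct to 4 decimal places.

Euler: p_{n+1} = p_n + h·f(t_n, p_n).
t=1.000000, p=1.800000: f=-1.186000 → p ← 1.800000 + 0.27·(-1.186000) = 1.479780
t=1.270000, p=1.479780: f=-1.131563 → p ← 1.479780 + 0.27·(-1.131563) = 1.174258
t=1.540000, p=1.174258: f=-1.079624 → p ← 1.174258 + 0.27·(-1.079624) = 0.882760
t=1.810000, p=0.882760: f=-1.030069 → p ← 0.882760 + 0.27·(-1.030069) = 0.604641
p(2.08) ≈ 0.6046

0.6046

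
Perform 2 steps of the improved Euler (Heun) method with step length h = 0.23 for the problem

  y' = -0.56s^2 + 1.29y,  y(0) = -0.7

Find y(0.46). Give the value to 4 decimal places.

-1.2809

Heun: k1 = f(s_n, y_n); k2 = f(s_n + h, y_n + h·k1); y_{n+1} = y_n + (h/2)·(k1 + k2).
s=0.000000, y=-0.700000:
  k1 = f(0.000000, -0.700000) = -0.903000
  k2 = f(0.230000, -0.907690) = -1.200544
  y ← -0.700000 + (0.23/2)·(-0.903000 + (-1.200544)) = -0.941908
s=0.230000, y=-0.941908:
  k1 = f(0.230000, -0.941908) = -1.244685
  k2 = f(0.460000, -1.228185) = -1.702855
  y ← -0.941908 + (0.23/2)·(-1.244685 + (-1.702855)) = -1.280875
y(0.46) ≈ -1.2809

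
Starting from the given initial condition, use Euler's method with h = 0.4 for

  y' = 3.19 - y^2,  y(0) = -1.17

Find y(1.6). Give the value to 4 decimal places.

Euler: y_{n+1} = y_n + h·f(t_n, y_n).
t=0.000000, y=-1.170000: f=1.821100 → y ← -1.170000 + 0.4·1.821100 = -0.441560
t=0.400000, y=-0.441560: f=2.995025 → y ← -0.441560 + 0.4·2.995025 = 0.756450
t=0.800000, y=0.756450: f=2.617784 → y ← 0.756450 + 0.4·2.617784 = 1.803563
t=1.200000, y=1.803563: f=-0.062841 → y ← 1.803563 + 0.4·(-0.062841) = 1.778427
y(1.6) ≈ 1.7784

1.7784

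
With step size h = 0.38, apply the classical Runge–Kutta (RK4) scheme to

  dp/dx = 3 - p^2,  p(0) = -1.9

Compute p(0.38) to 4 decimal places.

RK4: k1 = f(x_n, p_n); k2 = f(x_n + h/2, p_n + (h/2)·k1); k3 = f(x_n + h/2, p_n + (h/2)·k2); k4 = f(x_n + h, p_n + h·k3); p_{n+1} = p_n + (h/6)·(k1 + 2k2 + 2k3 + k4).
x=0.000000, p=-1.900000:
  k1 = f(0.000000, -1.900000) = -0.610000
  k2 = f(0.190000, -2.015900) = -1.063853
  k3 = f(0.190000, -2.102132) = -1.418959
  k4 = f(0.380000, -2.439204) = -2.949718
  p ← -1.900000 + (0.38/6)·(k1 + 2k2 + 2k3 + k4) = -2.439938
p(0.38) ≈ -2.4399

-2.4399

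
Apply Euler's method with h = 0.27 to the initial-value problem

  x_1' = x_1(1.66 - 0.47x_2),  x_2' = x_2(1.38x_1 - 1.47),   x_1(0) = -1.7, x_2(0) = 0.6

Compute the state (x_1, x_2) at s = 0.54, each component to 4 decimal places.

Euler on (x_1,x_2): x_1_{n+1} = x_1_n + h·x_1', x_2_{n+1} = x_2_n + h·x_2'.
0.000000: (-1.700000, 0.600000); f=(-2.342600, -2.289600) → (-2.332502, -0.018192)
0.270000: (-2.332502, -0.018192); f=(-3.891897, 0.085300) → (-3.383314, 0.004839)
(x_1(0.54), x_2(0.54)) ≈ (-3.3833, 0.0048)

-3.3833, 0.0048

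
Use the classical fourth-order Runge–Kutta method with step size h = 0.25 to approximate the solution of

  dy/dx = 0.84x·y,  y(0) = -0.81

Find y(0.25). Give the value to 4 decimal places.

RK4: k1 = f(x_n, y_n); k2 = f(x_n + h/2, y_n + (h/2)·k1); k3 = f(x_n + h/2, y_n + (h/2)·k2); k4 = f(x_n + h, y_n + h·k3); y_{n+1} = y_n + (h/6)·(k1 + 2k2 + 2k3 + k4).
x=0.000000, y=-0.810000:
  k1 = f(0.000000, -0.810000) = 0.000000
  k2 = f(0.125000, -0.810000) = -0.085050
  k3 = f(0.125000, -0.820631) = -0.086166
  k4 = f(0.250000, -0.831542) = -0.174624
  y ← -0.810000 + (0.25/6)·(k1 + 2k2 + 2k3 + k4) = -0.831544
y(0.25) ≈ -0.8315

-0.8315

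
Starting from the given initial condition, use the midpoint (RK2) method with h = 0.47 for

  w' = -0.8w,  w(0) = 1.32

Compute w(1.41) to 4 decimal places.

0.4425

Midpoint: k1 = f(t_n, w_n); k2 = f(t_n + h/2, w_n + (h/2)·k1); w_{n+1} = w_n + h·k2.
t=0.000000, w=1.320000:
  k1 = f(0.000000, 1.320000) = -1.056000
  k2 = f(0.235000, 1.071840) = -0.857472
  w ← 1.320000 + 0.47·(-0.857472) = 0.916988
t=0.470000, w=0.916988:
  k1 = f(0.470000, 0.916988) = -0.733591
  k2 = f(0.705000, 0.744594) = -0.595676
  w ← 0.916988 + 0.47·(-0.595676) = 0.637021
t=0.940000, w=0.637021:
  k1 = f(0.940000, 0.637021) = -0.509617
  k2 = f(1.175000, 0.517261) = -0.413809
  w ← 0.637021 + 0.47·(-0.413809) = 0.442531
w(1.41) ≈ 0.4425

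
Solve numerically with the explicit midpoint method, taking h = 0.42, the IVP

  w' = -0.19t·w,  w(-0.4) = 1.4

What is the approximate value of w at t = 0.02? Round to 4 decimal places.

Midpoint: k1 = f(t_n, w_n); k2 = f(t_n + h/2, w_n + (h/2)·k1); w_{n+1} = w_n + h·k2.
t=-0.400000, w=1.400000:
  k1 = f(-0.400000, 1.400000) = 0.106400
  k2 = f(-0.190000, 1.422344) = 0.051347
  w ← 1.400000 + 0.42·0.051347 = 1.421566
w(0.02) ≈ 1.4216

1.4216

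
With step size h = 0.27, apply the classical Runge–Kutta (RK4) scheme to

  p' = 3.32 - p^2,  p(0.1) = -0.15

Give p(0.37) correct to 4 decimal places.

RK4: k1 = f(s_n, p_n); k2 = f(s_n + h/2, p_n + (h/2)·k1); k3 = f(s_n + h/2, p_n + (h/2)·k2); k4 = f(s_n + h, p_n + h·k3); p_{n+1} = p_n + (h/6)·(k1 + 2k2 + 2k3 + k4).
s=0.100000, p=-0.150000:
  k1 = f(0.100000, -0.150000) = 3.297500
  k2 = f(0.235000, 0.295162) = 3.232879
  k3 = f(0.235000, 0.286439) = 3.237953
  k4 = f(0.370000, 0.724247) = 2.795466
  p ← -0.150000 + (0.27/6)·(k1 + 2k2 + 2k3 + k4) = 0.706558
p(0.37) ≈ 0.7066

0.7066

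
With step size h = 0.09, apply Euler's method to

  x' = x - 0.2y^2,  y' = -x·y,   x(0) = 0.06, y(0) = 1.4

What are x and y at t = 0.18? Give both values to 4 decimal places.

Euler on (x,y): x_{n+1} = x_n + h·x', y_{n+1} = y_n + h·y'.
0.000000: (0.060000, 1.400000); f=(-0.332000, -0.084000) → (0.030120, 1.392440)
0.090000: (0.030120, 1.392440); f=(-0.357658, -0.041940) → (-0.002069, 1.388665)
(x(0.18), y(0.18)) ≈ (-0.0021, 1.3887)

-0.0021, 1.3887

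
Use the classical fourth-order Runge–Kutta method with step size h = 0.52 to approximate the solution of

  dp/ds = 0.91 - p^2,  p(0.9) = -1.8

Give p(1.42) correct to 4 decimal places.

RK4: k1 = f(s_n, p_n); k2 = f(s_n + h/2, p_n + (h/2)·k1); k3 = f(s_n + h/2, p_n + (h/2)·k2); k4 = f(s_n + h, p_n + h·k3); p_{n+1} = p_n + (h/6)·(k1 + 2k2 + 2k3 + k4).
s=0.900000, p=-1.800000:
  k1 = f(0.900000, -1.800000) = -2.330000
  k2 = f(1.160000, -2.405800) = -4.877874
  k3 = f(1.160000, -3.068247) = -8.504141
  k4 = f(1.420000, -6.222153) = -37.805189
  p ← -1.800000 + (0.52/6)·(k1 + 2k2 + 2k3 + k4) = -7.597932
p(1.42) ≈ -7.5979

-7.5979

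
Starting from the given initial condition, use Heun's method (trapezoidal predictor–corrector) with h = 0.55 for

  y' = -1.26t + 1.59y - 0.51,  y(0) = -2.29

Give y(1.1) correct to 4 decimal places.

Heun: k1 = f(t_n, y_n); k2 = f(t_n + h, y_n + h·k1); y_{n+1} = y_n + (h/2)·(k1 + k2).
t=0.000000, y=-2.290000:
  k1 = f(0.000000, -2.290000) = -4.151100
  k2 = f(0.550000, -4.573105) = -8.474237
  y ← -2.290000 + (0.55/2)·(-4.151100 + (-8.474237)) = -5.761968
t=0.550000, y=-5.761968:
  k1 = f(0.550000, -5.761968) = -10.364529
  k2 = f(1.100000, -11.462458) = -20.121309
  y ← -5.761968 + (0.55/2)·(-10.364529 + (-20.121309)) = -14.145573
y(1.1) ≈ -14.1456

-14.1456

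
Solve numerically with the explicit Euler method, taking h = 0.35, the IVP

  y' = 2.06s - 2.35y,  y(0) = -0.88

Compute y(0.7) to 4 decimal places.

Euler: y_{n+1} = y_n + h·f(s_n, y_n).
s=0.000000, y=-0.880000: f=2.068000 → y ← -0.880000 + 0.35·2.068000 = -0.156200
s=0.350000, y=-0.156200: f=1.088070 → y ← -0.156200 + 0.35·1.088070 = 0.224625
y(0.7) ≈ 0.2246

0.2246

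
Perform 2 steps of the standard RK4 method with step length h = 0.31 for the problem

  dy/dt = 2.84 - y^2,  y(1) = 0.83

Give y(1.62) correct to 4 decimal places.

RK4: k1 = f(t_n, y_n); k2 = f(t_n + h/2, y_n + (h/2)·k1); k3 = f(t_n + h/2, y_n + (h/2)·k2); k4 = f(t_n + h, y_n + h·k3); y_{n+1} = y_n + (h/6)·(k1 + 2k2 + 2k3 + k4).
t=1.000000, y=0.830000:
  k1 = f(1.000000, 0.830000) = 2.151100
  k2 = f(1.155000, 1.163420) = 1.486453
  k3 = f(1.155000, 1.060400) = 1.715551
  k4 = f(1.310000, 1.361821) = 0.985444
  y ← 0.830000 + (0.31/6)·(k1 + 2k2 + 2k3 + k4) = 1.322929
t=1.310000, y=1.322929:
  k1 = f(1.310000, 1.322929) = 1.089860
  k2 = f(1.465000, 1.491857) = 0.614363
  k3 = f(1.465000, 1.418155) = 0.828837
  k4 = f(1.620000, 1.579868) = 0.344017
  y ← 1.322929 + (0.31/6)·(k1 + 2k2 + 2k3 + k4) = 1.546143
y(1.62) ≈ 1.5461

1.5461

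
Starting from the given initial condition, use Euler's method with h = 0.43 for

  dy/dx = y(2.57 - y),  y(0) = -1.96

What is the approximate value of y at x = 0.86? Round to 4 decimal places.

-26.5181

Euler: y_{n+1} = y_n + h·f(x_n, y_n).
x=0.000000, y=-1.960000: f=-8.878800 → y ← -1.960000 + 0.43·(-8.878800) = -5.777884
x=0.430000, y=-5.777884: f=-48.233105 → y ← -5.777884 + 0.43·(-48.233105) = -26.518119
y(0.86) ≈ -26.5181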